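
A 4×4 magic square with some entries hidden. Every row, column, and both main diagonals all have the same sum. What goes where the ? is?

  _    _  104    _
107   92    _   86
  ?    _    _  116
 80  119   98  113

101

Row 4 is complete and sums to 410; that is the magic constant.
From row 2, 410 − (107 + 92 + 86) gives (2,3) = 125.
Column 3 must total 410; the given cells sum to 327, so (3,3) = 83.
Using column 4: 86 + 116 + 113 + ? → (1,4) = 410 − 315 = 95.
The remaining cell in main diagonal is (1,1) = 410 − 288 = 122.
Anti-diagonal: 95 + 125 + 80 + ? = 410, so (3,2) = 110.
Row 1 needs 410; the known cells sum to 321, so (1,2) = 89.
Row 3: 110 + 83 + 116 + ? = 410, so (3,1) = 101.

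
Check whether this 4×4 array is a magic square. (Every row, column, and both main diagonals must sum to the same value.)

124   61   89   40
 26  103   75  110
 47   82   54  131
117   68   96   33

Yes

Row 1: 124 + 61 + 89 + 40 = 314.
Row 2: 26 + 103 + 75 + 110 = 314.
Row 3: 47 + 82 + 54 + 131 = 314.
Row 4: 117 + 68 + 96 + 33 = 314.
Column 1: 124 + 26 + 47 + 117 = 314.
Column 2: 61 + 103 + 82 + 68 = 314.
Column 3: 89 + 75 + 54 + 96 = 314.
Column 4: 40 + 110 + 131 + 33 = 314.
Main diagonal: 124 + 103 + 54 + 33 = 314.
Anti-diagonal: 40 + 75 + 82 + 117 = 314.
All lines sum to 314.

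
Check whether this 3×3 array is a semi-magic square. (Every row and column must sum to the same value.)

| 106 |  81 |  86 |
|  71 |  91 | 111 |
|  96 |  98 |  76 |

Row 1: 106 + 81 + 86 = 273.
Row 2: 71 + 91 + 111 = 273.
Row 3: 96 + 98 + 76 = 270.
Column 1: 106 + 71 + 96 = 273.
Column 2: 81 + 91 + 98 = 270.
Column 3: 86 + 111 + 76 = 273.

No — row 3 sums to 270 but column 3 sums to 273.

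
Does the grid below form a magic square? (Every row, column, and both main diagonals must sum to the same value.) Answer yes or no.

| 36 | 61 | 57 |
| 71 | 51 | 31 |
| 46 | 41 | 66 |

Row 1: 36 + 61 + 57 = 154.
Row 2: 71 + 51 + 31 = 153.
Row 3: 46 + 41 + 66 = 153.
Column 1: 36 + 71 + 46 = 153.
Column 2: 61 + 51 + 41 = 153.
Column 3: 57 + 31 + 66 = 154.
Main diagonal: 36 + 51 + 66 = 153.
Anti-diagonal: 57 + 51 + 46 = 154.

No — anti-diagonal sums to 154 but column 1 sums to 153.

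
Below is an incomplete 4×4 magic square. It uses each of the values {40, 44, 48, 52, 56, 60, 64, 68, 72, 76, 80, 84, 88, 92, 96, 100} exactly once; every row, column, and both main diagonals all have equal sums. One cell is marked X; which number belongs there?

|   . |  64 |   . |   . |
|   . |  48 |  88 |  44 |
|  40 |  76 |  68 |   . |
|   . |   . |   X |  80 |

52

The 16 entries sum to 1120, so each line sums to 1120/4 = 280.
Using row 2: 48 + 88 + 44 + ? → (2,1) = 280 − 180 = 100.
Row 3 must total 280; the given cells sum to 184, so (3,4) = 96.
Using column 2: 64 + 48 + 76 + ? → (4,2) = 280 − 188 = 92.
Column 4 must total 280; the given cells sum to 220, so (1,4) = 60.
Main diagonal: 48 + 68 + 80 + ? = 280, so (1,1) = 84.
Anti-diagonal must total 280; the given cells sum to 224, so (4,1) = 56.
Row 1 must total 280; the given cells sum to 208, so (1,3) = 72.
The remaining cell in row 4 is (4,3) = 280 − 228 = 52.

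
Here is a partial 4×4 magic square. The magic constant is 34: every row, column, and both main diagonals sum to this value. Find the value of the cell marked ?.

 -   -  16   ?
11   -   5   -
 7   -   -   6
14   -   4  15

3

From row 4, 34 − (14 + 4 + 15) gives (4,2) = 1.
The remaining cell in column 1 is (1,1) = 34 − 32 = 2.
Column 3: 16 + 5 + 4 + ? = 34, so (3,3) = 9.
The remaining cell in main diagonal is (2,2) = 34 − 26 = 8.
Row 2 must total 34; the given cells sum to 24, so (2,4) = 10.
The remaining cell in row 3 is (3,2) = 34 − 22 = 12.
Column 2: 8 + 12 + 1 + ? = 34, so (1,2) = 13.
Column 4 must total 34; the given cells sum to 31, so (1,4) = 3.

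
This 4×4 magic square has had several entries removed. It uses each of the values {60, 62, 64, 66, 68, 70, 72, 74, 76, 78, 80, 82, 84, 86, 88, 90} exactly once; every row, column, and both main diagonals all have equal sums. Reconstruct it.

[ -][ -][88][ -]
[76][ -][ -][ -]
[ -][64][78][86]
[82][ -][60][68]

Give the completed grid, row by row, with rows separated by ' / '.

70 62 88 80 / 76 84 74 66 / 72 64 78 86 / 82 90 60 68

The 16 entries sum to 1200, so each line sums to 1200/4 = 300.
The remaining cell in row 3 is (3,1) = 300 − 228 = 72.
Row 4 needs 300; the known cells sum to 210, so (4,2) = 90.
Using column 1: 76 + 72 + 82 + ? → (1,1) = 300 − 230 = 70.
Using column 3: 88 + 78 + 60 + ? → (2,3) = 300 − 226 = 74.
The remaining cell in main diagonal is (2,2) = 300 − 216 = 84.
From anti-diagonal, 300 − (74 + 64 + 82) gives (1,4) = 80.
From row 1, 300 − (70 + 88 + 80) gives (1,2) = 62.
Row 2 needs 300; the known cells sum to 234, so (2,4) = 66.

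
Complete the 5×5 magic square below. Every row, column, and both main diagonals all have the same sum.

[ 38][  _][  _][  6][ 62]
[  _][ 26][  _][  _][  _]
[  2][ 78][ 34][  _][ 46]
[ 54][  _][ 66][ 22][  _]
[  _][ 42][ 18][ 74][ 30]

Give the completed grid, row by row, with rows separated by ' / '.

Main diagonal is already complete: 38 + 26 + 34 + 22 + 30 = 150, so that is the magic constant.
Row 3 needs 150; the known cells sum to 160, so (3,4) = -10.
From row 5, 150 − (42 + 18 + 74 + 30) gives (5,1) = -14.
From column 1, 150 − (38 + 2 + 54 + (-14)) gives (2,1) = 70.
The remaining cell in column 4 is (2,4) = 150 − 92 = 58.
The remaining cell in anti-diagonal is (4,2) = 150 − 140 = 10.
Using row 4: 54 + 10 + 66 + 22 + ? → (4,5) = 150 − 152 = -2.
Column 2 needs 150; the known cells sum to 156, so (1,2) = -6.
Column 5: 62 + 46 + (-2) + 30 + ? = 150, so (2,5) = 14.
Row 1: 38 + (-6) + 6 + 62 + ? = 150, so (1,3) = 50.
Row 2: 70 + 26 + 58 + 14 + ? = 150, so (2,3) = -18.

38 -6 50 6 62 / 70 26 -18 58 14 / 2 78 34 -10 46 / 54 10 66 22 -2 / -14 42 18 74 30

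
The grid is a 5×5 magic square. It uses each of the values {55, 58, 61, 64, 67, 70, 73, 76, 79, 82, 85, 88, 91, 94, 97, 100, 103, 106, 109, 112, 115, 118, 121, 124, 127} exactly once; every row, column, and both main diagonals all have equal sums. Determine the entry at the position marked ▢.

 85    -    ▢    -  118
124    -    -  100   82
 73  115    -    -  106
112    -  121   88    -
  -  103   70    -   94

The 25 entries sum to 2275, so each line sums to 2275/5 = 455.
From column 1, 455 − (85 + 124 + 73 + 112) gives (5,1) = 61.
Column 5 needs 455; the known cells sum to 400, so (4,5) = 55.
Using row 4: 112 + 121 + 88 + 55 + ? → (4,2) = 455 − 376 = 79.
Row 5 must total 455; the given cells sum to 328, so (5,4) = 127.
Anti-diagonal needs 455; the known cells sum to 358, so (3,3) = 97.
Row 3 must total 455; the given cells sum to 391, so (3,4) = 64.
From column 4, 455 − (100 + 64 + 88 + 127) gives (1,4) = 76.
The remaining cell in main diagonal is (2,2) = 455 − 364 = 91.
Row 2 must total 455; the given cells sum to 397, so (2,3) = 58.
Column 2: 91 + 115 + 79 + 103 + ? = 455, so (1,2) = 67.
Column 3: 58 + 97 + 121 + 70 + ? = 455, so (1,3) = 109.

109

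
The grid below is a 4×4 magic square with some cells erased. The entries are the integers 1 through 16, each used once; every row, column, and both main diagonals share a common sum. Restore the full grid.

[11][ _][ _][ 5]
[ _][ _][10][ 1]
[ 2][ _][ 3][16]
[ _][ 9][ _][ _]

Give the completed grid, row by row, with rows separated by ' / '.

11 4 14 5 / 15 8 10 1 / 2 13 3 16 / 6 9 7 12

The entries are 1 through 16, which sum to 136, so each line sums to 136/4 = 34.
Using row 3: 2 + 3 + 16 + ? → (3,2) = 34 − 21 = 13.
From column 4, 34 − (5 + 1 + 16) gives (4,4) = 12.
Main diagonal must total 34; the given cells sum to 26, so (2,2) = 8.
The remaining cell in anti-diagonal is (4,1) = 34 − 28 = 6.
The remaining cell in row 2 is (2,1) = 34 − 19 = 15.
Row 4 must total 34; the given cells sum to 27, so (4,3) = 7.
The remaining cell in column 2 is (1,2) = 34 − 30 = 4.
Column 3 needs 34; the known cells sum to 20, so (1,3) = 14.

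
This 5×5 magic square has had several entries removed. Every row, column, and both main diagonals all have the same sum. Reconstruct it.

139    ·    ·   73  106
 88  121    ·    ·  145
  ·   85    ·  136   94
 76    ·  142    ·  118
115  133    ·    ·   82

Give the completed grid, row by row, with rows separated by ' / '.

Column 5 is already complete: 106 + 145 + 94 + 118 + 82 = 545, so that is the magic constant.
The remaining cell in column 1 is (3,1) = 545 − 418 = 127.
Row 3 must total 545; the given cells sum to 442, so (3,3) = 103.
From main diagonal, 545 − (139 + 121 + 103 + 82) gives (4,4) = 100.
Row 4: 76 + 142 + 100 + 118 + ? = 545, so (4,2) = 109.
The remaining cell in column 2 is (1,2) = 545 − 448 = 97.
From anti-diagonal, 545 − (106 + 103 + 109 + 115) gives (2,4) = 112.
From row 1, 545 − (139 + 97 + 73 + 106) gives (1,3) = 130.
From row 2, 545 − (88 + 121 + 112 + 145) gives (2,3) = 79.
Column 3 must total 545; the given cells sum to 454, so (5,3) = 91.
Column 4: 73 + 112 + 136 + 100 + ? = 545, so (5,4) = 124.

139 97 130 73 106 / 88 121 79 112 145 / 127 85 103 136 94 / 76 109 142 100 118 / 115 133 91 124 82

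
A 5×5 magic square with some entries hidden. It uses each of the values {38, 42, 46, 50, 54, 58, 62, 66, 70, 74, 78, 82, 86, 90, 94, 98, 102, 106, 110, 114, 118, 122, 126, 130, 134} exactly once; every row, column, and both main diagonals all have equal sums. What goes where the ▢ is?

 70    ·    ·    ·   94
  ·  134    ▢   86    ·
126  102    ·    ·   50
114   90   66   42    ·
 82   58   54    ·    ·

110

The 25 entries sum to 2150, so each line sums to 2150/5 = 430.
Using row 4: 114 + 90 + 66 + 42 + ? → (4,5) = 430 − 312 = 118.
The remaining cell in column 1 is (2,1) = 430 − 392 = 38.
Using column 2: 134 + 102 + 90 + 58 + ? → (1,2) = 430 − 384 = 46.
Anti-diagonal must total 430; the given cells sum to 352, so (3,3) = 78.
Row 3 must total 430; the given cells sum to 356, so (3,4) = 74.
Main diagonal needs 430; the known cells sum to 324, so (5,5) = 106.
Using row 5: 82 + 58 + 54 + 106 + ? → (5,4) = 430 − 300 = 130.
Column 4: 86 + 74 + 42 + 130 + ? = 430, so (1,4) = 98.
The remaining cell in column 5 is (2,5) = 430 − 368 = 62.
Using row 1: 70 + 46 + 98 + 94 + ? → (1,3) = 430 − 308 = 122.
Row 2: 38 + 134 + 86 + 62 + ? = 430, so (2,3) = 110.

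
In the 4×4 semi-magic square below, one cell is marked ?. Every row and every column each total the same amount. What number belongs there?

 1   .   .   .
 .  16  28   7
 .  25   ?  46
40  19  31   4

Row 4 is complete and sums to 94; that is the magic constant.
Using row 2: 16 + 28 + 7 + ? → (2,1) = 94 − 51 = 43.
Column 1 needs 94; the known cells sum to 84, so (3,1) = 10.
From column 2, 94 − (16 + 25 + 19) gives (1,2) = 34.
From column 4, 94 − (7 + 46 + 4) gives (1,4) = 37.
Row 1 needs 94; the known cells sum to 72, so (1,3) = 22.
Using row 3: 10 + 25 + 46 + ? → (3,3) = 94 − 81 = 13.

13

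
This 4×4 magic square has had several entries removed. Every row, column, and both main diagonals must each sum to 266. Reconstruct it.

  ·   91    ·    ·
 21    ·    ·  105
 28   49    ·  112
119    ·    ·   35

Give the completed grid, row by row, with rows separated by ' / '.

From row 3, 266 − (28 + 49 + 112) gives (3,3) = 77.
From column 1, 266 − (21 + 28 + 119) gives (1,1) = 98.
The remaining cell in column 4 is (1,4) = 266 − 252 = 14.
Main diagonal: 98 + 77 + 35 + ? = 266, so (2,2) = 56.
Anti-diagonal needs 266; the known cells sum to 182, so (2,3) = 84.
Row 1: 98 + 91 + 14 + ? = 266, so (1,3) = 63.
Column 2 needs 266; the known cells sum to 196, so (4,2) = 70.
Column 3: 63 + 84 + 77 + ? = 266, so (4,3) = 42.

98 91 63 14 / 21 56 84 105 / 28 49 77 112 / 119 70 42 35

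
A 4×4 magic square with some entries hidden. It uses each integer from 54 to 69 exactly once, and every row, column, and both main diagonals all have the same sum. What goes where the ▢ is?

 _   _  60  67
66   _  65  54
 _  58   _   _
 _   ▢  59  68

The entries are 54 through 69, which sum to 984, so each line sums to 984/4 = 246.
Row 2 needs 246; the known cells sum to 185, so (2,2) = 61.
The remaining cell in column 3 is (3,3) = 246 − 184 = 62.
Column 4 must total 246; the given cells sum to 189, so (3,4) = 57.
Using main diagonal: 61 + 62 + 68 + ? → (1,1) = 246 − 191 = 55.
Anti-diagonal must total 246; the given cells sum to 190, so (4,1) = 56.
From row 1, 246 − (55 + 60 + 67) gives (1,2) = 64.
Row 3 must total 246; the given cells sum to 177, so (3,1) = 69.
Using row 4: 56 + 59 + 68 + ? → (4,2) = 246 − 183 = 63.

63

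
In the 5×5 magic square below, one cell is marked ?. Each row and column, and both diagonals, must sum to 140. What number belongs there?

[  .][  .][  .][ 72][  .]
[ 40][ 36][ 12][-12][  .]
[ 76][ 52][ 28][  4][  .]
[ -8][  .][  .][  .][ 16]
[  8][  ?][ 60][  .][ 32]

Using row 2: 40 + 36 + 12 + (-12) + ? → (2,5) = 140 − 76 = 64.
Row 3: 76 + 52 + 28 + 4 + ? = 140, so (3,5) = -20.
From column 1, 140 − (40 + 76 + (-8) + 8) gives (1,1) = 24.
Using column 5: 64 + (-20) + 16 + 32 + ? → (1,5) = 140 − 92 = 48.
The remaining cell in main diagonal is (4,4) = 140 − 120 = 20.
Anti-diagonal must total 140; the given cells sum to 72, so (4,2) = 68.
Using row 4: -8 + 68 + 20 + 16 + ? → (4,3) = 140 − 96 = 44.
From column 3, 140 − (12 + 28 + 44 + 60) gives (1,3) = -4.
From column 4, 140 − (72 + (-12) + 4 + 20) gives (5,4) = 56.
Row 1 needs 140; the known cells sum to 140, so (1,2) = 0.
From row 5, 140 − (8 + 60 + 56 + 32) gives (5,2) = -16.

-16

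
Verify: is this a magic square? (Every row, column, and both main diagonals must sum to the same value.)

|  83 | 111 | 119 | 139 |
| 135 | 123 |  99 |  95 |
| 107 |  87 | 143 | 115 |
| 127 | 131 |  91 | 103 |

Yes

Row 1: 83 + 111 + 119 + 139 = 452.
Row 2: 135 + 123 + 99 + 95 = 452.
Row 3: 107 + 87 + 143 + 115 = 452.
Row 4: 127 + 131 + 91 + 103 = 452.
Column 1: 83 + 135 + 107 + 127 = 452.
Column 2: 111 + 123 + 87 + 131 = 452.
Column 3: 119 + 99 + 143 + 91 = 452.
Column 4: 139 + 95 + 115 + 103 = 452.
Main diagonal: 83 + 123 + 143 + 103 = 452.
Anti-diagonal: 139 + 99 + 87 + 127 = 452.
All lines sum to 452.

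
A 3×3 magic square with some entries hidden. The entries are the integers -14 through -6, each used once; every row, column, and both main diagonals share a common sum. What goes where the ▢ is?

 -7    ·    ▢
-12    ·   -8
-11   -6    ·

The entries are -14 through -6, which sum to -90, so each line sums to -90/3 = -30.
From row 2, -30 − (-12 + (-8)) gives (2,2) = -10.
Using row 3: -11 + (-6) + ? → (3,3) = -30 − (-17) = -13.
Using column 2: -10 + (-6) + ? → (1,2) = -30 − (-16) = -14.
Using column 3: -8 + (-13) + ? → (1,3) = -30 − (-21) = -9.

-9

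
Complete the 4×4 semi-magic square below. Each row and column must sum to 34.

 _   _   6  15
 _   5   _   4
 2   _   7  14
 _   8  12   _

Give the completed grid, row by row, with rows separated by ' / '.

3 10 6 15 / 16 5 9 4 / 2 11 7 14 / 13 8 12 1

The remaining cell in row 3 is (3,2) = 34 − 23 = 11.
The remaining cell in column 2 is (1,2) = 34 − 24 = 10.
Column 3 must total 34; the given cells sum to 25, so (2,3) = 9.
Using column 4: 15 + 4 + 14 + ? → (4,4) = 34 − 33 = 1.
Row 1 must total 34; the given cells sum to 31, so (1,1) = 3.
The remaining cell in row 2 is (2,1) = 34 − 18 = 16.
From row 4, 34 − (8 + 12 + 1) gives (4,1) = 13.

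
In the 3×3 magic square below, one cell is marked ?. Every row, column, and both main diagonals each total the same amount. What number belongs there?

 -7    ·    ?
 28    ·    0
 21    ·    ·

Column 1 is complete and sums to 42; that is the magic constant.
From row 2, 42 − (28 + 0) gives (2,2) = 14.
Main diagonal: -7 + 14 + ? = 42, so (3,3) = 35.
Using anti-diagonal: 14 + 21 + ? → (1,3) = 42 − 35 = 7.

7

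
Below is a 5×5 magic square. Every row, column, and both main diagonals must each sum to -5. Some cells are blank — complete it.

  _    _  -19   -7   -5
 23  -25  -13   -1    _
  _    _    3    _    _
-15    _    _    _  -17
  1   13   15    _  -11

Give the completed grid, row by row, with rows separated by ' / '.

7 19 -19 -7 -5 / 23 -25 -13 -1 11 / -21 -9 3 5 17 / -15 -3 9 21 -17 / 1 13 15 -23 -11

Using row 2: 23 + (-25) + (-13) + (-1) + ? → (2,5) = -5 − (-16) = 11.
The remaining cell in row 5 is (5,4) = -5 − 18 = -23.
Column 3 needs -5; the known cells sum to -14, so (4,3) = 9.
Column 5 needs -5; the known cells sum to -22, so (3,5) = 17.
Anti-diagonal: -5 + (-1) + 3 + 1 + ? = -5, so (4,2) = -3.
Using row 4: -15 + (-3) + 9 + (-17) + ? → (4,4) = -5 − (-26) = 21.
From column 4, -5 − (-7 + (-1) + 21 + (-23)) gives (3,4) = 5.
Main diagonal: -25 + 3 + 21 + (-11) + ? = -5, so (1,1) = 7.
Row 1 needs -5; the known cells sum to -24, so (1,2) = 19.
Using column 1: 7 + 23 + (-15) + 1 + ? → (3,1) = -5 − 16 = -21.
Column 2 needs -5; the known cells sum to 4, so (3,2) = -9.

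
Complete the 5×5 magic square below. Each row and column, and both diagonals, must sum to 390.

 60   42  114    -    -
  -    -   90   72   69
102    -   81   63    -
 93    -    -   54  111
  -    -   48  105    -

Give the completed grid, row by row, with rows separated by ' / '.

60 42 114 96 78 / 51 108 90 72 69 / 102 99 81 63 45 / 93 75 57 54 111 / 84 66 48 105 87

Column 3 must total 390; the given cells sum to 333, so (4,3) = 57.
The remaining cell in column 4 is (1,4) = 390 − 294 = 96.
Row 1: 60 + 42 + 114 + 96 + ? = 390, so (1,5) = 78.
The remaining cell in row 4 is (4,2) = 390 − 315 = 75.
Anti-diagonal needs 390; the known cells sum to 306, so (5,1) = 84.
Column 1: 60 + 102 + 93 + 84 + ? = 390, so (2,1) = 51.
From row 2, 390 − (51 + 90 + 72 + 69) gives (2,2) = 108.
Main diagonal must total 390; the given cells sum to 303, so (5,5) = 87.
Row 5 must total 390; the given cells sum to 324, so (5,2) = 66.
The remaining cell in column 2 is (3,2) = 390 − 291 = 99.
Column 5: 78 + 69 + 111 + 87 + ? = 390, so (3,5) = 45.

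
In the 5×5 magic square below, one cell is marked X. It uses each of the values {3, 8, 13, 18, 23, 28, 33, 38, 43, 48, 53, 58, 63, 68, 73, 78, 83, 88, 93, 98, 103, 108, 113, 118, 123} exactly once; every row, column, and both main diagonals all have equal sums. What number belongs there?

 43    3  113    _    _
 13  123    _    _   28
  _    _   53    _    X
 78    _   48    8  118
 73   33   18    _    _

The 25 entries sum to 1575, so each line sums to 1575/5 = 315.
The remaining cell in row 4 is (4,2) = 315 − 252 = 63.
Column 1 needs 315; the known cells sum to 207, so (3,1) = 108.
From column 2, 315 − (3 + 123 + 63 + 33) gives (3,2) = 93.
Using column 3: 113 + 53 + 48 + 18 + ? → (2,3) = 315 − 232 = 83.
Using main diagonal: 43 + 123 + 53 + 8 + ? → (5,5) = 315 − 227 = 88.
Row 2 must total 315; the given cells sum to 247, so (2,4) = 68.
Row 5 must total 315; the given cells sum to 212, so (5,4) = 103.
The remaining cell in anti-diagonal is (1,5) = 315 − 257 = 58.
Row 1 needs 315; the known cells sum to 217, so (1,4) = 98.
From column 4, 315 − (98 + 68 + 8 + 103) gives (3,4) = 38.
Column 5: 58 + 28 + 118 + 88 + ? = 315, so (3,5) = 23.

23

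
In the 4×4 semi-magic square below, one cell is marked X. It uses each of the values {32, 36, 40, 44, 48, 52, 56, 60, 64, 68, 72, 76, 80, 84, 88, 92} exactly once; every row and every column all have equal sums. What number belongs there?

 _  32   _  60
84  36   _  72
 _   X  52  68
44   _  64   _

The 16 entries sum to 992, so each line sums to 992/4 = 248.
Row 2 must total 248; the given cells sum to 192, so (2,3) = 56.
Using column 3: 56 + 52 + 64 + ? → (1,3) = 248 − 172 = 76.
The remaining cell in column 4 is (4,4) = 248 − 200 = 48.
Row 1 must total 248; the given cells sum to 168, so (1,1) = 80.
Row 4 needs 248; the known cells sum to 156, so (4,2) = 92.
Column 1 needs 248; the known cells sum to 208, so (3,1) = 40.
The remaining cell in column 2 is (3,2) = 248 − 160 = 88.

88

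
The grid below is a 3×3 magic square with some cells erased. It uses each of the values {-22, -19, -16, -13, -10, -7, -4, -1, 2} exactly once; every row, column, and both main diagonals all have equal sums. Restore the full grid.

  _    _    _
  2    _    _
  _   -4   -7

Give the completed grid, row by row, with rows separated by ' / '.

The 9 entries sum to -90, so each line sums to -90/3 = -30.
Using row 3: -4 + (-7) + ? → (3,1) = -30 − (-11) = -19.
The remaining cell in column 1 is (1,1) = -30 − (-17) = -13.
From main diagonal, -30 − (-13 + (-7)) gives (2,2) = -10.
Anti-diagonal: -10 + (-19) + ? = -30, so (1,3) = -1.
Row 1 must total -30; the given cells sum to -14, so (1,2) = -16.
Row 2 needs -30; the known cells sum to -8, so (2,3) = -22.

-13 -16 -1 / 2 -10 -22 / -19 -4 -7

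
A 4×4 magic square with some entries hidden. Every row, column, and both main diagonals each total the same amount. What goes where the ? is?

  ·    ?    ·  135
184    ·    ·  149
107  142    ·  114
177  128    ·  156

Column 4 is complete and sums to 554; that is the magic constant.
Using row 3: 107 + 142 + 114 + ? → (3,3) = 554 − 363 = 191.
Row 4: 177 + 128 + 156 + ? = 554, so (4,3) = 93.
Column 1: 184 + 107 + 177 + ? = 554, so (1,1) = 86.
Main diagonal must total 554; the given cells sum to 433, so (2,2) = 121.
Anti-diagonal needs 554; the known cells sum to 454, so (2,3) = 100.
The remaining cell in column 2 is (1,2) = 554 − 391 = 163.

163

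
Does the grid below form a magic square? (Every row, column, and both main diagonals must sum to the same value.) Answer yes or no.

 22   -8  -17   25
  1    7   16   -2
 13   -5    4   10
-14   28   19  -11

Yes

Row 1: 22 + (-8) + (-17) + 25 = 22.
Row 2: 1 + 7 + 16 + (-2) = 22.
Row 3: 13 + (-5) + 4 + 10 = 22.
Row 4: -14 + 28 + 19 + (-11) = 22.
Column 1: 22 + 1 + 13 + (-14) = 22.
Column 2: -8 + 7 + (-5) + 28 = 22.
Column 3: -17 + 16 + 4 + 19 = 22.
Column 4: 25 + (-2) + 10 + (-11) = 22.
Main diagonal: 22 + 7 + 4 + (-11) = 22.
Anti-diagonal: 25 + 16 + (-5) + (-14) = 22.
All lines sum to 22.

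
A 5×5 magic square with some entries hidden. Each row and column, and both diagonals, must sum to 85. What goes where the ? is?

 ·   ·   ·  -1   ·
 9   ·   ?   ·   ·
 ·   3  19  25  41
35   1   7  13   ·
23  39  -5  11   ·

31

Using row 3: 3 + 19 + 25 + 41 + ? → (3,1) = 85 − 88 = -3.
Using row 4: 35 + 1 + 7 + 13 + ? → (4,5) = 85 − 56 = 29.
Using row 5: 23 + 39 + (-5) + 11 + ? → (5,5) = 85 − 68 = 17.
The remaining cell in column 1 is (1,1) = 85 − 64 = 21.
Column 4 must total 85; the given cells sum to 48, so (2,4) = 37.
Using main diagonal: 21 + 19 + 13 + 17 + ? → (2,2) = 85 − 70 = 15.
The remaining cell in anti-diagonal is (1,5) = 85 − 80 = 5.
Using column 2: 15 + 3 + 1 + 39 + ? → (1,2) = 85 − 58 = 27.
Column 5 needs 85; the known cells sum to 92, so (2,5) = -7.
Using row 1: 21 + 27 + (-1) + 5 + ? → (1,3) = 85 − 52 = 33.
Using row 2: 9 + 15 + 37 + (-7) + ? → (2,3) = 85 − 54 = 31.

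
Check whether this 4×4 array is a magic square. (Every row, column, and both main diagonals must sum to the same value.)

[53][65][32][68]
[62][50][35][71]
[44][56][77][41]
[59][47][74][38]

Yes

Row 1: 53 + 65 + 32 + 68 = 218.
Row 2: 62 + 50 + 35 + 71 = 218.
Row 3: 44 + 56 + 77 + 41 = 218.
Row 4: 59 + 47 + 74 + 38 = 218.
Column 1: 53 + 62 + 44 + 59 = 218.
Column 2: 65 + 50 + 56 + 47 = 218.
Column 3: 32 + 35 + 77 + 74 = 218.
Column 4: 68 + 71 + 41 + 38 = 218.
Main diagonal: 53 + 50 + 77 + 38 = 218.
Anti-diagonal: 68 + 35 + 56 + 59 = 218.
All lines sum to 218.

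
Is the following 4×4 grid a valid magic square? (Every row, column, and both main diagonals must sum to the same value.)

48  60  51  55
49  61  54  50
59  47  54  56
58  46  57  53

No — row 2 sums to 214 but row 3 sums to 216.

Row 1: 48 + 60 + 51 + 55 = 214.
Row 2: 49 + 61 + 54 + 50 = 214.
Row 3: 59 + 47 + 54 + 56 = 216.
Row 4: 58 + 46 + 57 + 53 = 214.
Column 1: 48 + 49 + 59 + 58 = 214.
Column 2: 60 + 61 + 47 + 46 = 214.
Column 3: 51 + 54 + 54 + 57 = 216.
Column 4: 55 + 50 + 56 + 53 = 214.
Main diagonal: 48 + 61 + 54 + 53 = 216.
Anti-diagonal: 55 + 54 + 47 + 58 = 214.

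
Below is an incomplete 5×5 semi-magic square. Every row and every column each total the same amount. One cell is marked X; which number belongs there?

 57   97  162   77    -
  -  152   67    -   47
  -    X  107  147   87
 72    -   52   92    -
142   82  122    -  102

42

Column 3 is complete and sums to 510; that is the magic constant.
From row 1, 510 − (57 + 97 + 162 + 77) gives (1,5) = 117.
Row 5: 142 + 82 + 122 + 102 + ? = 510, so (5,4) = 62.
Column 4: 77 + 147 + 92 + 62 + ? = 510, so (2,4) = 132.
Column 5: 117 + 47 + 87 + 102 + ? = 510, so (4,5) = 157.
Row 2 needs 510; the known cells sum to 398, so (2,1) = 112.
Row 4 must total 510; the given cells sum to 373, so (4,2) = 137.
From column 1, 510 − (57 + 112 + 72 + 142) gives (3,1) = 127.
From column 2, 510 − (97 + 152 + 137 + 82) gives (3,2) = 42.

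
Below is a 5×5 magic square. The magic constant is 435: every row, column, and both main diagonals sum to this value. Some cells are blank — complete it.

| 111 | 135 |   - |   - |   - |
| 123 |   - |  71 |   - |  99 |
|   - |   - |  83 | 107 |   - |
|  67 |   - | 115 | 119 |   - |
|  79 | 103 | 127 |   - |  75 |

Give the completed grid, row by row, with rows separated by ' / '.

Row 5: 79 + 103 + 127 + 75 + ? = 435, so (5,4) = 51.
Column 1 must total 435; the given cells sum to 380, so (3,1) = 55.
The remaining cell in column 3 is (1,3) = 435 − 396 = 39.
Main diagonal must total 435; the given cells sum to 388, so (2,2) = 47.
Row 2: 123 + 47 + 71 + 99 + ? = 435, so (2,4) = 95.
Column 4 needs 435; the known cells sum to 372, so (1,4) = 63.
The remaining cell in row 1 is (1,5) = 435 − 348 = 87.
Anti-diagonal: 87 + 95 + 83 + 79 + ? = 435, so (4,2) = 91.
Row 4 needs 435; the known cells sum to 392, so (4,5) = 43.
Column 2 needs 435; the known cells sum to 376, so (3,2) = 59.
The remaining cell in column 5 is (3,5) = 435 − 304 = 131.

111 135 39 63 87 / 123 47 71 95 99 / 55 59 83 107 131 / 67 91 115 119 43 / 79 103 127 51 75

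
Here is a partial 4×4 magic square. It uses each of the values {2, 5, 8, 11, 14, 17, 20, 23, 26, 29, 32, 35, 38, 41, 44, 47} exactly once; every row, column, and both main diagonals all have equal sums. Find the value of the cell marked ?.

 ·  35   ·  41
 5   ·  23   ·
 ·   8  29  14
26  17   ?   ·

44

The 16 entries sum to 392, so each line sums to 392/4 = 98.
The remaining cell in row 3 is (3,1) = 98 − 51 = 47.
From column 1, 98 − (5 + 47 + 26) gives (1,1) = 20.
Using column 2: 35 + 8 + 17 + ? → (2,2) = 98 − 60 = 38.
From main diagonal, 98 − (20 + 38 + 29) gives (4,4) = 11.
Row 1: 20 + 35 + 41 + ? = 98, so (1,3) = 2.
The remaining cell in row 2 is (2,4) = 98 − 66 = 32.
Row 4 needs 98; the known cells sum to 54, so (4,3) = 44.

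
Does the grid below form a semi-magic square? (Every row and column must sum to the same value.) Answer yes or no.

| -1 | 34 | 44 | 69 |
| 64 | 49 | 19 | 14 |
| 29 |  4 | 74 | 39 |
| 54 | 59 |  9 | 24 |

Row 1: -1 + 34 + 44 + 69 = 146.
Row 2: 64 + 49 + 19 + 14 = 146.
Row 3: 29 + 4 + 74 + 39 = 146.
Row 4: 54 + 59 + 9 + 24 = 146.
Column 1: -1 + 64 + 29 + 54 = 146.
Column 2: 34 + 49 + 4 + 59 = 146.
Column 3: 44 + 19 + 74 + 9 = 146.
Column 4: 69 + 14 + 39 + 24 = 146.
All lines sum to 146.

Yes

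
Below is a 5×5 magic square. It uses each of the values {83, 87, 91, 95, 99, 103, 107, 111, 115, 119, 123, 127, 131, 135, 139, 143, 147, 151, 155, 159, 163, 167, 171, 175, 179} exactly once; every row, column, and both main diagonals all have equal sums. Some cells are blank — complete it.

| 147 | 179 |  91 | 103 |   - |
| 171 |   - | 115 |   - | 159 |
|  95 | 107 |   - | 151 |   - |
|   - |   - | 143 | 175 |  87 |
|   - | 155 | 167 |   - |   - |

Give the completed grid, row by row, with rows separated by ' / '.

The 25 entries sum to 3275, so each line sums to 3275/5 = 655.
Row 1: 147 + 179 + 91 + 103 + ? = 655, so (1,5) = 135.
Column 3 needs 655; the known cells sum to 516, so (3,3) = 139.
The remaining cell in row 3 is (3,5) = 655 − 492 = 163.
From column 5, 655 − (135 + 159 + 163 + 87) gives (5,5) = 111.
Main diagonal: 147 + 139 + 175 + 111 + ? = 655, so (2,2) = 83.
Row 2: 171 + 83 + 115 + 159 + ? = 655, so (2,4) = 127.
Column 2: 179 + 83 + 107 + 155 + ? = 655, so (4,2) = 131.
Column 4 needs 655; the known cells sum to 556, so (5,4) = 99.
Anti-diagonal must total 655; the given cells sum to 532, so (5,1) = 123.
Using row 4: 131 + 143 + 175 + 87 + ? → (4,1) = 655 − 536 = 119.

147 179 91 103 135 / 171 83 115 127 159 / 95 107 139 151 163 / 119 131 143 175 87 / 123 155 167 99 111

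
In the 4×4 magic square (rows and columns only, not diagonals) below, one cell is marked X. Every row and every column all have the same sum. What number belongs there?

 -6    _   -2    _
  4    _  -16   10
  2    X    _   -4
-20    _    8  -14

-8

Column 1 is complete and sums to -20; that is the magic constant.
The remaining cell in row 2 is (2,2) = -20 − (-2) = -18.
Row 4 needs -20; the known cells sum to -26, so (4,2) = 6.
Column 3 needs -20; the known cells sum to -10, so (3,3) = -10.
Column 4 needs -20; the known cells sum to -8, so (1,4) = -12.
Using row 1: -6 + (-2) + (-12) + ? → (1,2) = -20 − (-20) = 0.
The remaining cell in row 3 is (3,2) = -20 − (-12) = -8.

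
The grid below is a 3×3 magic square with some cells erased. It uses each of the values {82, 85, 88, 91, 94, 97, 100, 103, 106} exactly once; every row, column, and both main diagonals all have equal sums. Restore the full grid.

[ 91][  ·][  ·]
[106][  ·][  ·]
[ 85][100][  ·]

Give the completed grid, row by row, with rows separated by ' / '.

91 88 103 / 106 94 82 / 85 100 97

The 9 entries sum to 846, so each line sums to 846/3 = 282.
Row 3 needs 282; the known cells sum to 185, so (3,3) = 97.
Main diagonal needs 282; the known cells sum to 188, so (2,2) = 94.
Using anti-diagonal: 94 + 85 + ? → (1,3) = 282 − 179 = 103.
Row 1 must total 282; the given cells sum to 194, so (1,2) = 88.
From row 2, 282 − (106 + 94) gives (2,3) = 82.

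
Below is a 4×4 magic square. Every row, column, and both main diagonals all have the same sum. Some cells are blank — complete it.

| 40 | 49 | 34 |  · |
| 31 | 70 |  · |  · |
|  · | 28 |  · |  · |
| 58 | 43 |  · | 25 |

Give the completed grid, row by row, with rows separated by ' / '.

Column 2 is already complete: 49 + 70 + 28 + 43 = 190, so that is the magic constant.
From row 1, 190 − (40 + 49 + 34) gives (1,4) = 67.
Row 4 needs 190; the known cells sum to 126, so (4,3) = 64.
Column 1 needs 190; the known cells sum to 129, so (3,1) = 61.
Using main diagonal: 40 + 70 + 25 + ? → (3,3) = 190 − 135 = 55.
From anti-diagonal, 190 − (67 + 28 + 58) gives (2,3) = 37.
Row 2: 31 + 70 + 37 + ? = 190, so (2,4) = 52.
The remaining cell in row 3 is (3,4) = 190 − 144 = 46.

40 49 34 67 / 31 70 37 52 / 61 28 55 46 / 58 43 64 25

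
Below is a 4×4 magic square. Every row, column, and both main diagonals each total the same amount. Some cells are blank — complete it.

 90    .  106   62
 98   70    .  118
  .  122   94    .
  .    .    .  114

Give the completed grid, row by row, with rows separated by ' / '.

Main diagonal is already complete: 90 + 70 + 94 + 114 = 368, so that is the magic constant.
From row 1, 368 − (90 + 106 + 62) gives (1,2) = 110.
The remaining cell in row 2 is (2,3) = 368 − 286 = 82.
Column 2 must total 368; the given cells sum to 302, so (4,2) = 66.
Column 3: 106 + 82 + 94 + ? = 368, so (4,3) = 86.
Using column 4: 62 + 118 + 114 + ? → (3,4) = 368 − 294 = 74.
Anti-diagonal: 62 + 82 + 122 + ? = 368, so (4,1) = 102.
Row 3 must total 368; the given cells sum to 290, so (3,1) = 78.

90 110 106 62 / 98 70 82 118 / 78 122 94 74 / 102 66 86 114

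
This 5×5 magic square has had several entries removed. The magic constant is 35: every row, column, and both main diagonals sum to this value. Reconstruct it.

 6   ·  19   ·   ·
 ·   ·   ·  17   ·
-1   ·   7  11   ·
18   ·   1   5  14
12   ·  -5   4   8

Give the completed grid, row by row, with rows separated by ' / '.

Row 4 must total 35; the given cells sum to 38, so (4,2) = -3.
Row 5 must total 35; the given cells sum to 19, so (5,2) = 16.
Column 1 needs 35; the known cells sum to 35, so (2,1) = 0.
From column 3, 35 − (19 + 7 + 1 + (-5)) gives (2,3) = 13.
Column 4: 17 + 11 + 5 + 4 + ? = 35, so (1,4) = -2.
Using main diagonal: 6 + 7 + 5 + 8 + ? → (2,2) = 35 − 26 = 9.
From anti-diagonal, 35 − (17 + 7 + (-3) + 12) gives (1,5) = 2.
From row 1, 35 − (6 + 19 + (-2) + 2) gives (1,2) = 10.
Row 2 needs 35; the known cells sum to 39, so (2,5) = -4.
Column 2: 10 + 9 + (-3) + 16 + ? = 35, so (3,2) = 3.
Column 5 must total 35; the given cells sum to 20, so (3,5) = 15.

6 10 19 -2 2 / 0 9 13 17 -4 / -1 3 7 11 15 / 18 -3 1 5 14 / 12 16 -5 4 8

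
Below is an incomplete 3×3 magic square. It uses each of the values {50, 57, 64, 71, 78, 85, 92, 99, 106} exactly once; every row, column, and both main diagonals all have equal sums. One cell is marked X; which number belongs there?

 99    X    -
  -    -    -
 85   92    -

64

The 9 entries sum to 702, so each line sums to 702/3 = 234.
The remaining cell in row 3 is (3,3) = 234 − 177 = 57.
From column 1, 234 − (99 + 85) gives (2,1) = 50.
Main diagonal needs 234; the known cells sum to 156, so (2,2) = 78.
The remaining cell in anti-diagonal is (1,3) = 234 − 163 = 71.
Using row 1: 99 + 71 + ? → (1,2) = 234 − 170 = 64.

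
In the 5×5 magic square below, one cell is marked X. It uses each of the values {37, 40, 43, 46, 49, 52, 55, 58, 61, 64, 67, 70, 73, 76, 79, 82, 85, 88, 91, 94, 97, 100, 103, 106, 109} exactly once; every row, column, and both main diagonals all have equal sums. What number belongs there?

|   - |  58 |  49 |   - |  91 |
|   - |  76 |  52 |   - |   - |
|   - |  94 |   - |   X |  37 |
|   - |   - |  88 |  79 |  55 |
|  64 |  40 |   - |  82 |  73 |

The 25 entries sum to 1825, so each line sums to 1825/5 = 365.
From row 5, 365 − (64 + 40 + 82 + 73) gives (5,3) = 106.
Column 2 must total 365; the given cells sum to 268, so (4,2) = 97.
Column 3 needs 365; the known cells sum to 295, so (3,3) = 70.
From column 5, 365 − (91 + 37 + 55 + 73) gives (2,5) = 109.
Main diagonal must total 365; the given cells sum to 298, so (1,1) = 67.
Anti-diagonal: 91 + 70 + 97 + 64 + ? = 365, so (2,4) = 43.
The remaining cell in row 1 is (1,4) = 365 − 265 = 100.
Row 2: 76 + 52 + 43 + 109 + ? = 365, so (2,1) = 85.
Row 4: 97 + 88 + 79 + 55 + ? = 365, so (4,1) = 46.
Column 1 needs 365; the known cells sum to 262, so (3,1) = 103.
Using column 4: 100 + 43 + 79 + 82 + ? → (3,4) = 365 − 304 = 61.

61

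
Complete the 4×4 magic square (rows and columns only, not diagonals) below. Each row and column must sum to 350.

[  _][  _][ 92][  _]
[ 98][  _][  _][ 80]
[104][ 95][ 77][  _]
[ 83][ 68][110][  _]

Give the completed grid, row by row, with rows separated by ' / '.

65 86 92 107 / 98 101 71 80 / 104 95 77 74 / 83 68 110 89

Row 3 needs 350; the known cells sum to 276, so (3,4) = 74.
From row 4, 350 − (83 + 68 + 110) gives (4,4) = 89.
Using column 1: 98 + 104 + 83 + ? → (1,1) = 350 − 285 = 65.
Column 3 needs 350; the known cells sum to 279, so (2,3) = 71.
Column 4 needs 350; the known cells sum to 243, so (1,4) = 107.
Using row 1: 65 + 92 + 107 + ? → (1,2) = 350 − 264 = 86.
Row 2 needs 350; the known cells sum to 249, so (2,2) = 101.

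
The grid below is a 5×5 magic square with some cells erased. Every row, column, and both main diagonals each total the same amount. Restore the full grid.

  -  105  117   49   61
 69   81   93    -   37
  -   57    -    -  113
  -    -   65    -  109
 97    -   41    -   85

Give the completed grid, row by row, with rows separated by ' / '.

Column 5 is already complete: 61 + 37 + 113 + 109 + 85 = 405, so that is the magic constant.
From row 1, 405 − (105 + 117 + 49 + 61) gives (1,1) = 73.
Row 2: 69 + 81 + 93 + 37 + ? = 405, so (2,4) = 125.
Column 3: 117 + 93 + 65 + 41 + ? = 405, so (3,3) = 89.
Using main diagonal: 73 + 81 + 89 + 85 + ? → (4,4) = 405 − 328 = 77.
From anti-diagonal, 405 − (61 + 125 + 89 + 97) gives (4,2) = 33.
Using row 4: 33 + 65 + 77 + 109 + ? → (4,1) = 405 − 284 = 121.
Column 1 needs 405; the known cells sum to 360, so (3,1) = 45.
Using column 2: 105 + 81 + 57 + 33 + ? → (5,2) = 405 − 276 = 129.
Row 3 needs 405; the known cells sum to 304, so (3,4) = 101.
Using row 5: 97 + 129 + 41 + 85 + ? → (5,4) = 405 − 352 = 53.

73 105 117 49 61 / 69 81 93 125 37 / 45 57 89 101 113 / 121 33 65 77 109 / 97 129 41 53 85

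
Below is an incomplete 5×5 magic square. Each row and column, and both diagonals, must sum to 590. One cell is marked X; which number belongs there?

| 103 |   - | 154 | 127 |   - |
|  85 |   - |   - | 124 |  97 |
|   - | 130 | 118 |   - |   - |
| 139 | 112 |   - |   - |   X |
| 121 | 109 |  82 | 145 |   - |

151

Row 5 needs 590; the known cells sum to 457, so (5,5) = 133.
From column 1, 590 − (103 + 85 + 139 + 121) gives (3,1) = 142.
Anti-diagonal must total 590; the given cells sum to 475, so (1,5) = 115.
Row 1 must total 590; the given cells sum to 499, so (1,2) = 91.
From column 2, 590 − (91 + 130 + 112 + 109) gives (2,2) = 148.
Main diagonal must total 590; the given cells sum to 502, so (4,4) = 88.
Row 2 needs 590; the known cells sum to 454, so (2,3) = 136.
The remaining cell in column 3 is (4,3) = 590 − 490 = 100.
Column 4 must total 590; the given cells sum to 484, so (3,4) = 106.
The remaining cell in row 3 is (3,5) = 590 − 496 = 94.
From row 4, 590 − (139 + 112 + 100 + 88) gives (4,5) = 151.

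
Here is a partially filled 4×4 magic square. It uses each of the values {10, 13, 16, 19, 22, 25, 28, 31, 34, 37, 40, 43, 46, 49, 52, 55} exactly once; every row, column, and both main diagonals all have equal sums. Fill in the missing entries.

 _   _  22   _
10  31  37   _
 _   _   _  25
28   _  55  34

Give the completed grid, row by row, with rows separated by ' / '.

The 16 entries sum to 520, so each line sums to 520/4 = 130.
From row 2, 130 − (10 + 31 + 37) gives (2,4) = 52.
Row 4: 28 + 55 + 34 + ? = 130, so (4,2) = 13.
Column 3 must total 130; the given cells sum to 114, so (3,3) = 16.
Column 4 must total 130; the given cells sum to 111, so (1,4) = 19.
From main diagonal, 130 − (31 + 16 + 34) gives (1,1) = 49.
Anti-diagonal: 19 + 37 + 28 + ? = 130, so (3,2) = 46.
From row 1, 130 − (49 + 22 + 19) gives (1,2) = 40.
Using row 3: 46 + 16 + 25 + ? → (3,1) = 130 − 87 = 43.

49 40 22 19 / 10 31 37 52 / 43 46 16 25 / 28 13 55 34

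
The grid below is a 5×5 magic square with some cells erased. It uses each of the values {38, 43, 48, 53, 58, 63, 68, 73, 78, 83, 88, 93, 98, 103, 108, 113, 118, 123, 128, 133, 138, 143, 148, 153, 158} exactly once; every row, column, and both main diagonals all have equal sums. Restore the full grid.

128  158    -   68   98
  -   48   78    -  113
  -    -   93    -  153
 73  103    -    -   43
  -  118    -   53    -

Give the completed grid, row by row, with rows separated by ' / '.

128 158 38 68 98 / 143 48 78 108 113 / 58 63 93 123 153 / 73 103 133 138 43 / 88 118 148 53 83

The 25 entries sum to 2450, so each line sums to 2450/5 = 490.
Row 1: 128 + 158 + 68 + 98 + ? = 490, so (1,3) = 38.
Using column 2: 158 + 48 + 103 + 118 + ? → (3,2) = 490 − 427 = 63.
Column 5 needs 490; the known cells sum to 407, so (5,5) = 83.
From main diagonal, 490 − (128 + 48 + 93 + 83) gives (4,4) = 138.
Row 4 needs 490; the known cells sum to 357, so (4,3) = 133.
The remaining cell in column 3 is (5,3) = 490 − 342 = 148.
The remaining cell in row 5 is (5,1) = 490 − 402 = 88.
Anti-diagonal must total 490; the given cells sum to 382, so (2,4) = 108.
Row 2: 48 + 78 + 108 + 113 + ? = 490, so (2,1) = 143.
From column 1, 490 − (128 + 143 + 73 + 88) gives (3,1) = 58.
Column 4: 68 + 108 + 138 + 53 + ? = 490, so (3,4) = 123.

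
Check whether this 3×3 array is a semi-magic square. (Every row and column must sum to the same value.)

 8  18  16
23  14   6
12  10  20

No — column 1 sums to 43 but row 1 sums to 42.

Row 1: 8 + 18 + 16 = 42.
Row 2: 23 + 14 + 6 = 43.
Row 3: 12 + 10 + 20 = 42.
Column 1: 8 + 23 + 12 = 43.
Column 2: 18 + 14 + 10 = 42.
Column 3: 16 + 6 + 20 = 42.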